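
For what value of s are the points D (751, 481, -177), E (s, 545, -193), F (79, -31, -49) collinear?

Direction DF = (-672, -512, 128). From the y-coordinate of E, the parameter along the line is τ = (545 − 481)/(-512) = -1/8.
Then s = 751 + (-1/8)·(-672) = 835.

835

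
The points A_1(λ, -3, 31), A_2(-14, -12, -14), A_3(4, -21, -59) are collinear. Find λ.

Direction A_2A_3 = (18, -9, -45). From the y-coordinate of A_1, the parameter along the line is τ = (-3 − (-12))/(-9) = -1.
Then λ = (-14) + (-1)·(18) = -32.

-32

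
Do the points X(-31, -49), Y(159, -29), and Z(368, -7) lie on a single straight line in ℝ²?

Yes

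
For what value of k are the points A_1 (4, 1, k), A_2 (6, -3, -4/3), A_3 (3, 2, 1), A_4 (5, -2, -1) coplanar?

2/3

Coplanarity ⇔ det[A_1A_2; A_1A_3; A_1A_4] = 0.
Expanding, this is linear in k: (-2)k + (4/3) = 0.
So k = 2/3.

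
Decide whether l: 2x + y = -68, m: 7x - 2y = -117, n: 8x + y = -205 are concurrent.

The three lines meet at one point iff the augmented coefficient matrix [aᵢ bᵢ cᵢ] has rank < 3, i.e. its determinant vanishes.
Here the determinant is -11.
Nonzero, so no common point exists.

No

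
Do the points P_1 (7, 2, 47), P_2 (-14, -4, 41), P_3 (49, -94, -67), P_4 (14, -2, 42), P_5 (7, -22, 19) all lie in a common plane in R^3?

The plane through P_1, P_2, P_3 has normal n = P_1P_2 × P_1P_3 = (108, -2646, 2268) and equation n·P = 102060.
Checking the remaining points: n·P_4 = 102060, n·P_5 = 102060.
All equal 102060, so all 5 points lie in one plane.

Yes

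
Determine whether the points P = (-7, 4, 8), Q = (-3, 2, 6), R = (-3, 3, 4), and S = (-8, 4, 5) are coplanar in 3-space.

A normal to the plane through P, Q, R is n = PQ × PR = (6, 8, 4).
The plane has equation n·X = 22. For S: n·S = 4.
4 ≠ 22, so S is off the plane.

No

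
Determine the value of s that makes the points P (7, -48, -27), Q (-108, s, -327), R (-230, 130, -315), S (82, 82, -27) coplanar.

366

Coplanarity ⇔ det[PQ; PR; PS] = 0.
Expanding, this is linear in s: (-21600)s + (7905600) = 0.
So s = 366.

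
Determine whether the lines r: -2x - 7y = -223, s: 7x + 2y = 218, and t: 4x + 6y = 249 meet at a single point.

The three lines meet at one point iff the augmented coefficient matrix [aᵢ bᵢ cᵢ] has rank < 3, i.e. its determinant vanishes.
Here the determinant is 135.
Nonzero, so no common point exists.

No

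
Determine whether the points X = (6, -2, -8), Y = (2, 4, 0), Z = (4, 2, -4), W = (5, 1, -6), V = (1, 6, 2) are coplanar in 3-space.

Yes

The plane through X, Y, Z has normal n = XY × XZ = (-8, 0, -4) and equation n·P = -16.
Checking the remaining points: n·W = -16, n·V = -16.
All equal -16, so all 5 points lie in one plane.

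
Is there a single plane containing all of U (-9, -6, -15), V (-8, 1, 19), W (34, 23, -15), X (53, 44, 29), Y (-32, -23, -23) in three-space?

Yes

The plane through U, V, W has normal n = UV × UW = (-986, 1462, -272) and equation n·P = 4182.
Checking the remaining points: n·X = 4182, n·Y = 4182.
All equal 4182, so all 5 points lie in one plane.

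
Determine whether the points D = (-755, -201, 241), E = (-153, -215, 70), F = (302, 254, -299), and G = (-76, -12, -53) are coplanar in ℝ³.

No

The four points are coplanar iff the 3×3 determinant with rows DE, DF, DG is zero.
Rows: (602, -14, -171), (1057, 455, -540), (679, 189, -294).
Expanding along the first row: (602)(-31710) − (-14)(55902) + (-171)(-109172) = 361620.
Nonzero ⇒ not coplanar.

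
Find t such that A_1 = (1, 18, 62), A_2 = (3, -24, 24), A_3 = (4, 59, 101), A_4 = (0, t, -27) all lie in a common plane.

Coplanarity ⇔ det[A_1A_2; A_1A_3; A_1A_4] = 0.
Expanding, this is linear in t: (-192)t + (-14976) = 0.
So t = -78.

-78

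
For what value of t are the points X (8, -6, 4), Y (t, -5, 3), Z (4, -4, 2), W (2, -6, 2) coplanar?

The points are coplanar iff XY · (XZ × XW) = 0.
Expanding, this is linear in t: (-4)t + (24) = 0.
So t = 6.

6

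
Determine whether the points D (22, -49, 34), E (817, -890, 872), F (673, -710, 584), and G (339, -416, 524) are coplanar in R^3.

The four points are coplanar iff the 3×3 determinant with rows DE, DF, DG is zero.
Rows: (795, -841, 838), (651, -661, 550), (317, -367, 490).
Expanding along the first row: (795)(-122040) − (-841)(144640) + (838)(-29380) = 0.
Zero determinant ⇒ coplanar.

Yes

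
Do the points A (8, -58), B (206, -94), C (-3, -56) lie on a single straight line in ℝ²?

Yes

AB = (198, -36), AC = (-11, 2).
det[AB; AC] = (198)(2) − (-36)(-11) = 0.
The determinant is zero, so the points are collinear.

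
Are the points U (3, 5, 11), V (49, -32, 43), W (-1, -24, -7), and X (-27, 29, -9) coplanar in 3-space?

No

A normal to the plane through U, V, W is n = UV × UW = (1594, 700, -1482).
The plane has equation n·P = -8020. For X: n·X = -9400.
-9400 ≠ -8020, so X is off the plane.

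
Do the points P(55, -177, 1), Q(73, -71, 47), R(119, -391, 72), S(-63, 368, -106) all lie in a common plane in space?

The four points are coplanar iff the 3×3 determinant with rows PQ, PR, PS is zero.
Rows: (18, 106, 46), (64, -214, 71), (-118, 545, -107).
Expanding along the first row: (18)(-15797) − (106)(1530) + (46)(9628) = -3638.
Nonzero ⇒ not coplanar.

No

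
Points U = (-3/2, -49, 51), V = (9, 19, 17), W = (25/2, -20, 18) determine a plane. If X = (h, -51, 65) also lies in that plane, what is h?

-17/2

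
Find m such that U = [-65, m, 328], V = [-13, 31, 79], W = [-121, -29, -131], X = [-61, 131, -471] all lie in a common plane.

-95

The points are coplanar iff UV · (UW × UX) = 0.
Expanding, this is linear in m: (49320)m + (4685400) = 0.
So m = -95.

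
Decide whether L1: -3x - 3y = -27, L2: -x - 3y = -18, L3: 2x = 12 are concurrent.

No

Lines aᵢx + bᵢy = cᵢ with pairwise distinct directions are concurrent exactly when det[aᵢ bᵢ cᵢ] = 0.
Here the determinant is 18.
Nonzero, so no common point exists.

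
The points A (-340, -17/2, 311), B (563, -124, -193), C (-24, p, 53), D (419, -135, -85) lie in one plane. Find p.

38

Normal to plane ABD: n = (-18018, -24948, -26565); plane equation n·P = -1923537.
Requiring n·C = -1923537: (-24948)p + (-975513) = -1923537.
So p = 38.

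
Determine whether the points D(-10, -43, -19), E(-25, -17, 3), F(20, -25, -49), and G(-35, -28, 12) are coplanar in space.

A normal to the plane through D, E, F is n = DE × DF = (-1176, 210, -1050).
The plane has equation n·P = 22680. For G: n·G = 22680.
Equal, so G lies in the plane and all four are coplanar.

Yes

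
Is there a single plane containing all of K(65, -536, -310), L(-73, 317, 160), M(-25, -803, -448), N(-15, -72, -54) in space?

With K as base: KL = (-138, 853, 470), KM = (-90, -267, -138), KN = (-80, 464, 256).
KM × KN = (-4320, 34080, -63120).
KL · (KM × KN) = 0.
The scalar triple product vanishes, so the four points are coplanar.

Yes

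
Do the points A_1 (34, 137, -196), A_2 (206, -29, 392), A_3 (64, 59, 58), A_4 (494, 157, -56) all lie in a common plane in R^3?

Yes

With A_1 as base: A_1A_2 = (172, -166, 588), A_1A_3 = (30, -78, 254), A_1A_4 = (460, 20, 140).
A_1A_3 × A_1A_4 = (-16000, 112640, 36480).
A_1A_2 · (A_1A_3 × A_1A_4) = 0.
The scalar triple product vanishes, so the four points are coplanar.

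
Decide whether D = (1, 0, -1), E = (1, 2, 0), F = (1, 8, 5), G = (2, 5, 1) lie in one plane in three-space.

The four points are coplanar iff the 3×3 determinant with rows DE, DF, DG is zero.
Rows: (0, 2, 1), (0, 8, 6), (1, 5, 2).
Expanding along the first row: (0)(-14) − (2)(-6) + (1)(-8) = 4.
Nonzero ⇒ not coplanar.

No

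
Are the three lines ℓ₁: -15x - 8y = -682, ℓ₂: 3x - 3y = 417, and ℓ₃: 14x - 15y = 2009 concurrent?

No

The three lines meet at one point iff the augmented coefficient matrix [aᵢ bᵢ cᵢ] has rank < 3, i.e. its determinant vanishes.
Here the determinant is 138.
Nonzero, so no common point exists.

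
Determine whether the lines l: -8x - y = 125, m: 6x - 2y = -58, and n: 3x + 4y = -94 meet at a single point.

Yes

The three lines meet at one point iff the augmented coefficient matrix [aᵢ bᵢ cᵢ] has rank < 3, i.e. its determinant vanishes.
Here the determinant is 0.
It vanishes, so the lines are concurrent at (-14, -13).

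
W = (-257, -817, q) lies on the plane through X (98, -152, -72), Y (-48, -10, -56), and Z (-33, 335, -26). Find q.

A normal to the plane is n = XY × XZ = (-1260, 4620, -52500).
W lies in the plane iff n · XW = 0.
This gives (-52500)q + (-6405000) = 0, so q = -122.

-122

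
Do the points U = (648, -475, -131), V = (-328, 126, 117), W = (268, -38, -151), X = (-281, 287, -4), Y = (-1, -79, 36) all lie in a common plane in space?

The plane through U, V, W has normal n = UV × UW = (-120396, -113760, -198132) and equation n·P = 1974684.
Checking the remaining points: n·X = 1974684, n·Y = 1974684.
All equal 1974684, so all 5 points lie in one plane.

Yes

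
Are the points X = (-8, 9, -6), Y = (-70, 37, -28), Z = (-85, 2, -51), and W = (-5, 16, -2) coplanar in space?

A normal to the plane through X, Y, Z is n = XY × XZ = (-1414, -1096, 2590).
The plane has equation n·P = -14092. For W: n·W = -15646.
-15646 ≠ -14092, so W is off the plane.

No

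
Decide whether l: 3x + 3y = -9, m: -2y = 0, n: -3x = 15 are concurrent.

No

Intersecting l and m: solving the 2×2 system gives (x, y) = (-3, 0).
Substitute into n: (-3)(-3) + (0)(0) = 9.
But n requires 15 ≠ 9, so the three lines have no common point.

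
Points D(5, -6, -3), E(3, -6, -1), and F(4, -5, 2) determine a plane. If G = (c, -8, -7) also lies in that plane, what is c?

The plane through D, E, F has equation −2x + 8y − 2z = -52.
Substituting G: (-2)c + (-50) = -52, so c = 1.

1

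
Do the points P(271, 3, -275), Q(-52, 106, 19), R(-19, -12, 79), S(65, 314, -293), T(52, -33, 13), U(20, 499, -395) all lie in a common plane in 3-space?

Yes

The plane through P, Q, R has normal n = PQ × PR = (40872, 29082, 34715) and equation n·X = 1616933.
Checking the remaining points: n·S = 1616933, n·T = 1616933, n·U = 1616933.
All equal 1616933, so all 6 points lie in one plane.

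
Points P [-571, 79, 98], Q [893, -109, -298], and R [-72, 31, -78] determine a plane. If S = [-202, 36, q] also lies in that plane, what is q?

-13

The plane through P, Q, R has equation 14080x + 60060y + 23540z = -988020.
Substituting S: (23540)q + (-682000) = -988020, so q = -13.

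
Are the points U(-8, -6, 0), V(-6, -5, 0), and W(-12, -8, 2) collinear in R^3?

No

UV = (2, 1, 0), UW = (-4, -2, 2).
Comparing components 2 and 3: (1)(2) − (0)(-2) = 2 ≠ 0, so UV and UW are not parallel and the points are not collinear.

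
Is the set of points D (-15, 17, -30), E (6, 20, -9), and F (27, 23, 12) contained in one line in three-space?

DE = (21, 3, 21), DF = (42, 6, 42).
Each component of DF is 2 times the corresponding component of DE, so DF = 2·DE and the points are collinear.

Yes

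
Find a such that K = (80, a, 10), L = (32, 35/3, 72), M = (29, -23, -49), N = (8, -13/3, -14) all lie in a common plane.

-77/3

Coplanarity ⇔ det[KL; KM; KN] = 0.
Expanding, this is linear in a: (-2646)a + (-67914) = 0.
So a = -77/3.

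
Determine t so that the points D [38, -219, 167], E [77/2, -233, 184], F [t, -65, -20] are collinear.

Direction DE = (1/2, -14, 17). From the y-coordinate of F, the parameter along the line is τ = (-65 − (-219))/(-14) = -11.
Then t = 38 + (-11)·(1/2) = 65/2.

65/2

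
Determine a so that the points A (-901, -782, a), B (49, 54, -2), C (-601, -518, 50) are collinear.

74

Direction BC = (-650, -572, 52). From the x-coordinate of A, the parameter along the line is τ = (-901 − 49)/(-650) = 19/13.
Then a = (-2) + 19/13·(52) = 74.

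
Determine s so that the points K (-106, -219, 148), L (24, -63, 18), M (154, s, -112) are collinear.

Collinearity requires KL × KM = 0; each component is linear in s.
The x-component gives (130)s + (-12090) = 0, so s = 93.
The remaining components then also vanish.

93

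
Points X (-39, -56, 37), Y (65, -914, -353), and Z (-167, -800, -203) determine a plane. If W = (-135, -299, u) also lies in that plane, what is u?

-17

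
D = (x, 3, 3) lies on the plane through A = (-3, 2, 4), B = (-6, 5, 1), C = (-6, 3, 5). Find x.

The plane through A, B, C has equation 6x + 12y + 6z = 30.
Substituting D: (6)x + (54) = 30, so x = -4.

-4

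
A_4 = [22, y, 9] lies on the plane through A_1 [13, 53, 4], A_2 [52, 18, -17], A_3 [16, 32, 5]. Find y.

-24

A normal to the plane is n = A_1A_2 × A_1A_3 = (-476, -102, -714).
A_4 lies in the plane iff n · A_1A_4 = 0.
This gives (-102)y + (-2448) = 0, so y = -24.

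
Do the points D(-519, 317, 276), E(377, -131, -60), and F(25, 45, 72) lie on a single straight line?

DE = (896, -448, -336), DF = (544, -272, -204).
DE × DF = (0, 0, 0).
The cross product vanishes, so the three points are collinear.

Yes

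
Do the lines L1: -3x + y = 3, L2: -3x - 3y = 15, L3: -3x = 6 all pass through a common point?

Yes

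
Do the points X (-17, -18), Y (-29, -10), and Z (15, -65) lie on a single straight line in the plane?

No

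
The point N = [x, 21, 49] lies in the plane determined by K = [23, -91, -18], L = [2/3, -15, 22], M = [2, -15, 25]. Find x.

-19/3

A normal to the plane is n = KL × KM = (228, 361/3, -304/3).
N lies in the plane iff n · KN = 0.
This gives (228)x + (1444) = 0, so x = -19/3.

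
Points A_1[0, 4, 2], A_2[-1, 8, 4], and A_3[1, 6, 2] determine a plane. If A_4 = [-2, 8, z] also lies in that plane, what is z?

14/3

Coplanarity requires A_1A_2 · (A_1A_3 × A_1A_4) = 0.
A_1A_2 = (-1, 4, 2), A_1A_3 = (1, 2, 0); the triple product is linear in z with coefficient -6 and constant term 28.
Setting it to zero: z = 14/3.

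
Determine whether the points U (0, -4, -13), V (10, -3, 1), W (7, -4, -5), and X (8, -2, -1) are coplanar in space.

No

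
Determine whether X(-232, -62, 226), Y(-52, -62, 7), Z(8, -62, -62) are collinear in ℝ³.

XY = (180, 0, -219), XZ = (240, 0, -288).
Comparing components 3 and 1: (-219)(240) − (180)(-288) = -720 ≠ 0, so XY and XZ are not parallel and the points are not collinear.

No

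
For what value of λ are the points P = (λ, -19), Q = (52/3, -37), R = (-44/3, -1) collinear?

Collinearity: (P − Q) must be parallel to (R − Q) = (-32, 36).
Cross-multiplying the components: (λ − 52/3)·(36) = (18)·(-32).
Solving gives λ = 4/3.

4/3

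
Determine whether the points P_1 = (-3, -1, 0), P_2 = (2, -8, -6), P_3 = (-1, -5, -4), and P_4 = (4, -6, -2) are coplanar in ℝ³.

Yes

With P_1 as base: P_1P_2 = (5, -7, -6), P_1P_3 = (2, -4, -4), P_1P_4 = (7, -5, -2).
P_1P_3 × P_1P_4 = (-12, -24, 18).
P_1P_2 · (P_1P_3 × P_1P_4) = 0.
The scalar triple product vanishes, so the four points are coplanar.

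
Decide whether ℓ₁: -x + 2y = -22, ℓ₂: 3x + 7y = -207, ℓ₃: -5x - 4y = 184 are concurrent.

Yes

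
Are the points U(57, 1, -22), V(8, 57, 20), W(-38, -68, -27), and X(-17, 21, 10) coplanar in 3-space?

Yes

A normal to the plane through U, V, W is n = UV × UW = (2618, -4235, 8701).
The plane has equation n·P = -46431. For X: n·X = -46431.
Equal, so X lies in the plane and all four are coplanar.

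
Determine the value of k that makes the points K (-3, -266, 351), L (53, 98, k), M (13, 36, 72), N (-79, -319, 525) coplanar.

Coplanarity ⇔ det[KL; KM; KN] = 0.
Expanding, this is linear in k: (22104)k + (1060992) = 0.
So k = -48.

-48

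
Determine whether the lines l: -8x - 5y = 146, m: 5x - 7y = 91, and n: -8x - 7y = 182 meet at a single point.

Lines aᵢx + bᵢy = cᵢ with pairwise distinct directions are concurrent exactly when det[aᵢ bᵢ cᵢ] = 0.
Here the determinant is 0.
It vanishes, so the lines are concurrent at (-7, -18).

Yes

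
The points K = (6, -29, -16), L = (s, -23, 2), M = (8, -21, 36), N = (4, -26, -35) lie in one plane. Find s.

6

The points are coplanar iff KL · (KM × KN) = 0.
Expanding, this is linear in s: (-308)s + (1848) = 0.
So s = 6.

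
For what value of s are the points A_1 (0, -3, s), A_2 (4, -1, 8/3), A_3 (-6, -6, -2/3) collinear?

4/3

Direction A_2A_3 = (-10, -5, -10/3). From the x-coordinate of A_1, the parameter along the line is τ = (0 − 4)/(-10) = 2/5.
Then s = 8/3 + 2/5·(-10/3) = 4/3.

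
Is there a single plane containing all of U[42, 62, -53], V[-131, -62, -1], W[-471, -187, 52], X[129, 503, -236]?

No

A normal to the plane through U, V, W is n = UV × UW = (-72, -8511, -20535).
The plane has equation n·P = 557649. For X: n·X = 555939.
555939 ≠ 557649, so X is off the plane.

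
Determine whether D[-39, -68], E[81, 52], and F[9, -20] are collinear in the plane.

DE = (120, 120), DF = (48, 48).
det[DE; DF] = (120)(48) − (120)(48) = 0.
The determinant is zero, so the points are collinear.

Yes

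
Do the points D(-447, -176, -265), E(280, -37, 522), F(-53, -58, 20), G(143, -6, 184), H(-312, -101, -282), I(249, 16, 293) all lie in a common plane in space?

The plane through D, E, F has normal n = DE × DF = (-53251, 102883, 31020) and equation n·P = -2524511.
Checking the remaining points: n·G = -2524511, n·H = -2524511, n·I = -2524511.
All equal -2524511, so all 6 points lie in one plane.

Yes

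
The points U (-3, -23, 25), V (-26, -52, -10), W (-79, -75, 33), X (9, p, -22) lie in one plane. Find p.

-31

Coplanarity ⇔ det[UV; UW; UX] = 0.
Expanding, this is linear in p: (2844)p + (88164) = 0.
So p = -31.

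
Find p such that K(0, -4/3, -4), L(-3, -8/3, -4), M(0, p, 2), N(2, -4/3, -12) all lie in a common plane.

-2/3

Normal to plane KLN: n = (32/3, -24, 8/3); plane equation n·P = 64/3.
Requiring n·M = 64/3: (-24)p + (16/3) = 64/3.
So p = -2/3.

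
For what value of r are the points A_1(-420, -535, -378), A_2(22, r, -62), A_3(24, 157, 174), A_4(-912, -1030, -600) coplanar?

-9

The points are coplanar iff A_1A_2 · (A_1A_3 × A_1A_4) = 0.
Expanding, this is linear in r: (-173016)r + (-1557144) = 0.
So r = -9.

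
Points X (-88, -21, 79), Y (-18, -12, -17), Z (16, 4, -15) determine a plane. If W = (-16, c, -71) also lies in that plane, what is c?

-24

Coplanarity requires XY · (XZ × XW) = 0.
XY = (70, 9, -96), XZ = (104, 25, -94); the triple product is linear in c with coefficient -3404 and constant term -81696.
Setting it to zero: c = -24.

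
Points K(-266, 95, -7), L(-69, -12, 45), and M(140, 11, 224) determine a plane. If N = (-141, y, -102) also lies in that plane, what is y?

The plane through K, L, M has equation −20349x − 24395y + 26894z = 2907051.
Substituting N: (-24395)y + (126021) = 2907051, so y = -114.

-114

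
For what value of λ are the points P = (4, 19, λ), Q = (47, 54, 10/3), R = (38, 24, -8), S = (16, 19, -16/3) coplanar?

-8/3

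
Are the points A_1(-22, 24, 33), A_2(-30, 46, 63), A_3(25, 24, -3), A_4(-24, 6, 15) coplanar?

With A_1 as base: A_1A_2 = (-8, 22, 30), A_1A_3 = (47, 0, -36), A_1A_4 = (-2, -18, -18).
A_1A_3 × A_1A_4 = (-648, 918, -846).
A_1A_2 · (A_1A_3 × A_1A_4) = 0.
The scalar triple product vanishes, so the four points are coplanar.

Yes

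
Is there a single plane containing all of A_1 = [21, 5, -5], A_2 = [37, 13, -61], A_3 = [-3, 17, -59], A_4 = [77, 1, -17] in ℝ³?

Yes

A normal to the plane through A_1, A_2, A_3 is n = A_1A_2 × A_1A_3 = (240, 2208, 384).
The plane has equation n·P = 14160. For A_4: n·A_4 = 14160.
Equal, so A_4 lies in the plane and all four are coplanar.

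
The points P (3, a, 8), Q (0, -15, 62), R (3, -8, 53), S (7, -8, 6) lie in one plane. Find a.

-20

Coplanarity ⇔ det[PQ; PR; PS] = 0.
Expanding, this is linear in a: (-105)a + (-2100) = 0.
So a = -20.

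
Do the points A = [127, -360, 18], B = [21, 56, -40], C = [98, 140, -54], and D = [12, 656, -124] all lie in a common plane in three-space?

No

With A as base: AB = (-106, 416, -58), AC = (-29, 500, -72), AD = (-115, 1016, -142).
AC × AD = (2152, 4162, 28036).
AB · (AC × AD) = -122808.
Since -122808 ≠ 0, the four points are not coplanar.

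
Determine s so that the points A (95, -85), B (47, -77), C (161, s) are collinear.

-96

Collinearity: (C − A) must be parallel to (B − A) = (-48, 8).
Cross-multiplying the components: (s − (-85))·(-48) = (66)·(8).
Solving gives s = -96.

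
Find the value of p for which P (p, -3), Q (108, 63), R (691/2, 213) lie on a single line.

7/2

The three points are collinear iff det[PQ; PR] = 0.
This determinant is linear in p: (-150)p + (525) = 0, so p = 7/2.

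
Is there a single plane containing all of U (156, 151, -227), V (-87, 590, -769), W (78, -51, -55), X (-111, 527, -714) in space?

No

With U as base: UV = (-243, 439, -542), UW = (-78, -202, 172), UX = (-267, 376, -487).
UW × UX = (33702, -83910, -83262).
UV · (UW × UX) = 101928.
Since 101928 ≠ 0, the four points are not coplanar.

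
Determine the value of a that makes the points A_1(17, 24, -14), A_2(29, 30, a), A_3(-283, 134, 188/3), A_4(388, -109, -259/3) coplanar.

The points are coplanar iff A_1A_2 · (A_1A_3 × A_1A_4) = 0.
Expanding, this is linear in a: (-910)a + (54600) = 0.
So a = 60.

60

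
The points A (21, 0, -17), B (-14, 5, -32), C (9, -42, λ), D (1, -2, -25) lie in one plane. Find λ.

-17

The points are coplanar iff AB · (AC × AD) = 0.
Expanding, this is linear in λ: (-170)λ + (-2890) = 0.
So λ = -17.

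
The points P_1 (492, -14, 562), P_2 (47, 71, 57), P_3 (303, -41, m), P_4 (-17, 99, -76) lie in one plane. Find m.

589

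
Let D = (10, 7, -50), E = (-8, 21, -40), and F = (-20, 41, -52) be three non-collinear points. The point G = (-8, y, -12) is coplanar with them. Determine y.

5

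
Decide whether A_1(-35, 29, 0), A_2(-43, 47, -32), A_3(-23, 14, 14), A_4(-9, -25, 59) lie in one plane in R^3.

No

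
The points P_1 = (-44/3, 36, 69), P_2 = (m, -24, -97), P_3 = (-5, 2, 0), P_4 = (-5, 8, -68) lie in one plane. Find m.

10/3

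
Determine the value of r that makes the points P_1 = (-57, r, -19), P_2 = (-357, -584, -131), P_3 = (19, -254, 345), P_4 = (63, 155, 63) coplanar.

The points are coplanar iff P_1P_2 · (P_1P_3 × P_1P_4) = 0.
Expanding, this is linear in r: (-126976)r + (-3428352) = 0.
So r = -27.

-27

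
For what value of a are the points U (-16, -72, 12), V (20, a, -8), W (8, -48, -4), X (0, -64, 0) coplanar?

-12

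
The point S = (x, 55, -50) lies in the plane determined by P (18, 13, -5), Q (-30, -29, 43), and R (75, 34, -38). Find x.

55

A normal to the plane is n = PQ × PR = (378, 1152, 1386).
S lies in the plane iff n · PS = 0.
This gives (378)x + (-20790) = 0, so x = 55.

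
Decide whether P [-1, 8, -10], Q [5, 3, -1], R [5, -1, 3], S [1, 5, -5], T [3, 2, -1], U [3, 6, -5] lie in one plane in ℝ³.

The plane through P, Q, R has normal n = PQ × PR = (16, -24, -24) and equation n·X = 32.
Checking the remaining points: n·S = 16, n·T = 24, n·U = 24.
Since n·S = 16 ≠ 32, S is off the plane and the points are not all coplanar.

No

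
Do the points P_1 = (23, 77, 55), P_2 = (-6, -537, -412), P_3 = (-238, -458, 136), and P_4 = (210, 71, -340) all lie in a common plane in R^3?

No

A normal to the plane through P_1, P_2, P_3 is n = P_1P_2 × P_1P_3 = (-299579, 124236, -144739).
The plane has equation n·P = -5284790. For P_4: n·P_4 = -4879574.
-4879574 ≠ -5284790, so P_4 is off the plane.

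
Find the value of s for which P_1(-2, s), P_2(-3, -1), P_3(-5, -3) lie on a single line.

0

The three points are collinear iff det[P_1P_2; P_1P_3] = 0.
This determinant is linear in s: (-2)s + (0) = 0, so s = 0.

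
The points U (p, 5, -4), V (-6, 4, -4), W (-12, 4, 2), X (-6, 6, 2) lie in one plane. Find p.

-3

Coplanarity ⇔ det[UV; UW; UX] = 0.
Expanding, this is linear in p: (12)p + (36) = 0.
So p = -3.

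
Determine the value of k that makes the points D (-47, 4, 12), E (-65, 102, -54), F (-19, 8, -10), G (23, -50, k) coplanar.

The points are coplanar iff DE · (DF × DG) = 0.
Expanding, this is linear in k: (-2816)k + (22528) = 0.
So k = 8.

8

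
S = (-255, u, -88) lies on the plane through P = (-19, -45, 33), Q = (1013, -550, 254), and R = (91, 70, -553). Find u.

Coplanarity requires PQ · (PR × PS) = 0.
PQ = (1032, -505, 221), PR = (110, 115, -586); the triple product is linear in u with coefficient 629062 and constant term -56615580.
Setting it to zero: u = 90.

90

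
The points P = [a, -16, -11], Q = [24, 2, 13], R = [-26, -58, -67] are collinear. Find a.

9

Direction QR = (-50, -60, -80). From the y-coordinate of P, the parameter along the line is τ = (-16 − 2)/(-60) = 3/10.
Then a = 24 + 3/10·(-50) = 9.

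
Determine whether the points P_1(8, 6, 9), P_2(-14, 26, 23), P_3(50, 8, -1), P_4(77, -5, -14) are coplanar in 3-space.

No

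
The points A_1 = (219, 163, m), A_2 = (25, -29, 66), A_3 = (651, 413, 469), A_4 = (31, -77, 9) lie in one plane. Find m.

255

Coplanarity ⇔ det[A_1A_2; A_1A_3; A_1A_4] = 0.
Expanding, this is linear in m: (32700)m + (-8338500) = 0.
So m = 255.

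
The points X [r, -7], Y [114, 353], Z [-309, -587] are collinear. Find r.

Collinearity: (X − Y) must be parallel to (Z − Y) = (-423, -940).
Cross-multiplying the components: (r − 114)·(-940) = (-360)·(-423).
Solving gives r = -48.

-48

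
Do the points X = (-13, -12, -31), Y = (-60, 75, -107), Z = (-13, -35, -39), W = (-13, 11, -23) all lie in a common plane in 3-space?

Yes

The four points are coplanar iff the 3×3 determinant with rows XY, XZ, XW is zero.
Rows: (-47, 87, -76), (0, -23, -8), (0, 23, 8).
Expanding along the first row: (-47)(0) − (87)(0) + (-76)(0) = 0.
Zero determinant ⇒ coplanar.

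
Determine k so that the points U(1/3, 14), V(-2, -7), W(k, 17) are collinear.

2/3

The three points are collinear iff det[UV; UW] = 0.
This determinant is linear in k: (21)k + (-14) = 0, so k = 2/3.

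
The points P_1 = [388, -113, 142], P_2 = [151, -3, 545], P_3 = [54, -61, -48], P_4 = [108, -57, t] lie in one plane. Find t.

Normal to plane P_1P_2P_3: n = (-41856, -179632, 24416); plane equation n·P = 7525360.
Requiring n·P_4 = 7525360: (24416)t + (5718576) = 7525360.
So t = 74.

74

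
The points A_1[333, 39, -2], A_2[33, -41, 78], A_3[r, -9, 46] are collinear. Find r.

Direction A_1A_2 = (-300, -80, 80). From the y-coordinate of A_3, the parameter along the line is τ = (-9 − 39)/(-80) = 3/5.
Then r = 333 + 3/5·(-300) = 153.

153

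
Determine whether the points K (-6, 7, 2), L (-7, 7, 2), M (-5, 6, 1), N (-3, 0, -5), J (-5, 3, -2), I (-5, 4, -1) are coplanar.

Yes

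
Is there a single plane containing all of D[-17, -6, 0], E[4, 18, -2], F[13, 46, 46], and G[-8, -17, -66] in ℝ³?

No

With D as base: DE = (21, 24, -2), DF = (30, 52, 46), DG = (9, -11, -66).
DF × DG = (-2926, 2394, -798).
DE · (DF × DG) = -2394.
Since -2394 ≠ 0, the four points are not coplanar.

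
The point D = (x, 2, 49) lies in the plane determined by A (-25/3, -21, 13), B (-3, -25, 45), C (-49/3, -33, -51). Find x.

The plane through A, B, C has equation 640x + (256/3)y − 96z = -25120/3.
Substituting D: (640)x + (-13600/3) = -25120/3, so x = -6.

-6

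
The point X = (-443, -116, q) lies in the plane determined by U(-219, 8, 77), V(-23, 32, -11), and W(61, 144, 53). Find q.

81

Coplanarity requires UV · (UW × UX) = 0.
UV = (196, 24, -88), UW = (280, 136, -24); the triple product is linear in q with coefficient 19936 and constant term -1614816.
Setting it to zero: q = 81.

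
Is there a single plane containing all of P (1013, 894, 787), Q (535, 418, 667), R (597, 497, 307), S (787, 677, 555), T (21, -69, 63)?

The plane through P, Q, R has normal n = PQ × PR = (180840, -179520, -8250) and equation n·X = 16207290.
Checking the remaining points: n·S = 16207290, n·T = 15664770.
Since n·T = 15664770 ≠ 16207290, T is off the plane and the points are not all coplanar.

No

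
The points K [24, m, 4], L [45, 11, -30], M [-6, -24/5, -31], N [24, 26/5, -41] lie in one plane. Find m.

The points are coplanar iff KL · (KM × KN) = 0.
Expanding, this is linear in m: (540)m + (-1188) = 0.
So m = 11/5.

11/5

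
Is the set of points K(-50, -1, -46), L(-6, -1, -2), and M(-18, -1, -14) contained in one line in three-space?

KL = (44, 0, 44), KM = (32, 0, 32).
Each component of KM is 8/11 times the corresponding component of KL, so KM = 8/11·KL and the points are collinear.

Yes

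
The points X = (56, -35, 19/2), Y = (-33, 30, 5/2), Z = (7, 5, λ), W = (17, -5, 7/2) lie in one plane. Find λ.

Normal to plane XYW: n = (-180, -261, -135); plane equation n·P = -4455/2.
Requiring n·Z = -4455/2: (-135)λ + (-2565) = -4455/2.
So λ = -5/2.

-5/2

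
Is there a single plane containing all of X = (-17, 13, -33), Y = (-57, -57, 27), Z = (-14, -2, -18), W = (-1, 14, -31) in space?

The four points are coplanar iff the 3×3 determinant with rows XY, XZ, XW is zero.
Rows: (-40, -70, 60), (3, -15, 15), (16, 1, 2).
Expanding along the first row: (-40)(-45) − (-70)(-234) + (60)(243) = 0.
Zero determinant ⇒ coplanar.

Yes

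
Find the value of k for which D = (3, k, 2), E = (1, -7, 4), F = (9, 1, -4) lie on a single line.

Collinearity requires DE × DF = 0; each component is linear in k.
The x-component gives (8)k + (40) = 0, so k = -5.
The remaining components then also vanish.

-5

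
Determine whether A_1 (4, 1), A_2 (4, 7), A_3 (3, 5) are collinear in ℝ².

No

A_1A_2 = (0, 6), A_1A_3 = (-1, 4).
det[A_1A_2; A_1A_3] = (0)(4) − (6)(-1) = 6.
The determinant is nonzero, so they are not collinear.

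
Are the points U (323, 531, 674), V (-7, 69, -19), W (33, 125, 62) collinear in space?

UV = (-330, -462, -693), UW = (-290, -406, -612).
Comparing components 2 and 3: (-462)(-612) − (-693)(-406) = 1386 ≠ 0, so UV and UW are not parallel and the points are not collinear.

No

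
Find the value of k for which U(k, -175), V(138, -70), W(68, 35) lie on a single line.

208

Collinearity: (U − V) must be parallel to (W − V) = (-70, 105).
Cross-multiplying the components: (k − 138)·(105) = (-105)·(-70).
Solving gives k = 208.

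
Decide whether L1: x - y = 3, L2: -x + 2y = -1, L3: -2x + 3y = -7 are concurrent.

No

Intersecting L1 and L2: solving the 2×2 system gives (x, y) = (5, 2).
Substitute into L3: (-2)(5) + (3)(2) = -4.
But L3 requires -7 ≠ -4, so the three lines have no common point.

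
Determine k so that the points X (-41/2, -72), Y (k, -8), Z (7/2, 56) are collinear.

The three points are collinear iff det[XY; XZ] = 0.
This determinant is linear in k: (128)k + (1088) = 0, so k = -17/2.

-17/2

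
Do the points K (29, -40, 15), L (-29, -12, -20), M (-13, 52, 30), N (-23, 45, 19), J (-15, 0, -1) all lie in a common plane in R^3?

The plane through K, L, M has normal n = KL × KM = (3640, 2340, -4160) and equation n·P = -50440.
Checking the remaining points: n·N = -57460, n·J = -50440.
Since n·N = -57460 ≠ -50440, N is off the plane and the points are not all coplanar.

No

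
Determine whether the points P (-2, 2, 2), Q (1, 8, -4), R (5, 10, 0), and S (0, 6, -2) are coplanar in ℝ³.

Yes

A normal to the plane through P, Q, R is n = PQ × PR = (36, -36, -18).
The plane has equation n·X = -180. For S: n·S = -180.
Equal, so S lies in the plane and all four are coplanar.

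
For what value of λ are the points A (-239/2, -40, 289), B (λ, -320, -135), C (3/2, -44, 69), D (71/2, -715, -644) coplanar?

-69/2

Coplanarity ⇔ det[AB; AC; AD] = 0.
Expanding, this is linear in λ: (-144768)λ + (-4994496) = 0.
So λ = -69/2.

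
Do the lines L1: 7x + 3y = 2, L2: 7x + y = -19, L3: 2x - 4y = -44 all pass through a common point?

No

The three lines meet at one point iff the augmented coefficient matrix [aᵢ bᵢ cᵢ] has rank < 3, i.e. its determinant vanishes.
Here the determinant is -90.
Nonzero, so no common point exists.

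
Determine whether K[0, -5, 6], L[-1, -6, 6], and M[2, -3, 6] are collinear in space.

KL = (-1, -1, 0), KM = (2, 2, 0).
Each component of KM is -2 times the corresponding component of KL, so KM = -2·KL and the points are collinear.

Yes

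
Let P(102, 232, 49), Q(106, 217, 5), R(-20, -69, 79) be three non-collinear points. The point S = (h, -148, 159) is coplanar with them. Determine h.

-68

A normal to the plane is n = PQ × PR = (-13694, 5248, -3034).
S lies in the plane iff n · PS = 0.
This gives (-13694)h + (-931192) = 0, so h = -68.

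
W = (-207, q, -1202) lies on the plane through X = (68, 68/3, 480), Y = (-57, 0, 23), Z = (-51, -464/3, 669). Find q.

A normal to the plane is n = XY × XZ = (-255976/3, 78008, 58408/3).
W lies in the plane iff n · XW = 0.
This gives (78008)q + (-33153400/3) = 0, so q = 425/3.

425/3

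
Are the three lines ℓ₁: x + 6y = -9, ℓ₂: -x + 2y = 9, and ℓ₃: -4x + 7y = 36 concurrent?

Yes

Intersecting ℓ₁ and ℓ₂: solving the 2×2 system gives (x, y) = (-9, 0).
Substitute into ℓ₃: (-4)(-9) + (7)(0) = 36.
This equals 36, so (-9, 0) lies on all three lines and they are concurrent.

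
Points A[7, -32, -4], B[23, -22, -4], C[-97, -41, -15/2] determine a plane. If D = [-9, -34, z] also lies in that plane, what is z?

The plane through A, B, C has equation −35x + 56y + 896z = -5621.
Substituting D: (896)z + (-1589) = -5621, so z = -9/2.

-9/2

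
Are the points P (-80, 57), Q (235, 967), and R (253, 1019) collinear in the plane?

Yes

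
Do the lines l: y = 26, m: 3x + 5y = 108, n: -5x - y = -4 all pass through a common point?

Intersecting l and m: solving the 2×2 system gives (x, y) = (-22/3, 26).
Substitute into n: (-5)(-22/3) + (-1)(26) = 32/3.
But n requires -4 ≠ 32/3, so the three lines have no common point.

No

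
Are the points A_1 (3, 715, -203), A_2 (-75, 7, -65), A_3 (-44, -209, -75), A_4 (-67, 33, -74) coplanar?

With A_1 as base: A_1A_2 = (-78, -708, 138), A_1A_3 = (-47, -924, 128), A_1A_4 = (-70, -682, 129).
A_1A_3 × A_1A_4 = (-31900, -2897, -32626).
A_1A_2 · (A_1A_3 × A_1A_4) = 36888.
Since 36888 ≠ 0, the four points are not coplanar.

No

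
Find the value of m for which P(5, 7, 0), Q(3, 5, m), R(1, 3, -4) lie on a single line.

-2

Direction PR = (-4, -4, -4). From the x-coordinate of Q, the parameter along the line is τ = (3 − 5)/(-4) = 1/2.
Then m = 0 + 1/2·(-4) = -2.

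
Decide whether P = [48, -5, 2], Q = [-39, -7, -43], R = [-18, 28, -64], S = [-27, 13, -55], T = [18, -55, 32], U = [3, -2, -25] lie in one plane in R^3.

Yes

The plane through P, Q, R has normal n = PQ × PR = (1617, -2772, -3003) and equation n·X = 85470.
Checking the remaining points: n·S = 85470, n·T = 85470, n·U = 85470.
All equal 85470, so all 6 points lie in one plane.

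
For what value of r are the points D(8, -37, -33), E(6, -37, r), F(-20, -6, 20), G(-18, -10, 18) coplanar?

-27

Normal to plane DFG: n = (150, 50, 50); plane equation n·P = -2300.
Requiring n·E = -2300: (50)r + (-950) = -2300.
So r = -27.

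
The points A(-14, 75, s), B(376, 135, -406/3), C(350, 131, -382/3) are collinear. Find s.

-46/3

Collinearity requires AB × AC = 0; each component is linear in s.
The x-component gives (-4)s + (-184/3) = 0, so s = -46/3.
The remaining components then also vanish.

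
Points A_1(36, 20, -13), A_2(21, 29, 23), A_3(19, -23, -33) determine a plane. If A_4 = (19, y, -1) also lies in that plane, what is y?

5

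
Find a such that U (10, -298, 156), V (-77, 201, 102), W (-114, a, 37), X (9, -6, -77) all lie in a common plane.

465

The points are coplanar iff UV · (UW × UX) = 0.
Expanding, this is linear in a: (20217)a + (-9400905) = 0.
So a = 465.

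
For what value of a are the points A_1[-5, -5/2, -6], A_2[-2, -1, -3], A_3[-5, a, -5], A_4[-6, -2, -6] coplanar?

-3/2

Normal to plane A_1A_2A_4: n = (-3/2, -3, 3); plane equation n·P = -3.
Requiring n·A_3 = -3: (-3)a + (-15/2) = -3.
So a = -3/2.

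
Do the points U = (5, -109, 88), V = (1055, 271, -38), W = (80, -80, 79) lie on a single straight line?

No

UV = (1050, 380, -126), UW = (75, 29, -9).
Comparing components 2 and 3: (380)(-9) − (-126)(29) = 234 ≠ 0, so UV and UW are not parallel and the points are not collinear.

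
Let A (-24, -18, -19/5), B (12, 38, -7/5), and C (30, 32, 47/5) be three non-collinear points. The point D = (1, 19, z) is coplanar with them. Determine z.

A normal to the plane is n = AB × AC = (3096/5, -1728/5, -1224).
D lies in the plane iff n · AD = 0.
This gives (-1224)z + (-9792/5) = 0, so z = -8/5.

-8/5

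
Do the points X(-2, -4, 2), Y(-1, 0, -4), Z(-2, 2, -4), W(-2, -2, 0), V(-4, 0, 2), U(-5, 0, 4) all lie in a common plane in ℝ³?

The plane through X, Y, Z has normal n = XY × XZ = (12, 6, 6) and equation n·P = -36.
Checking the remaining points: n·W = -36, n·V = -36, n·U = -36.
All equal -36, so all 6 points lie in one plane.

Yes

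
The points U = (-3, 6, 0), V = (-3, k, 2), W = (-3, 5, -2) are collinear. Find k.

Collinearity requires UV × UW = 0; each component is linear in k.
The x-component gives (-2)k + (14) = 0, so k = 7.
The remaining components then also vanish.

7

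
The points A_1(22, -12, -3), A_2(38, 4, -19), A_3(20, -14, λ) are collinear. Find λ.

-1

Direction A_1A_2 = (16, 16, -16). From the x-coordinate of A_3, the parameter along the line is τ = (20 − 22)/16 = -1/8.
Then λ = (-3) + (-1/8)·(-16) = -1.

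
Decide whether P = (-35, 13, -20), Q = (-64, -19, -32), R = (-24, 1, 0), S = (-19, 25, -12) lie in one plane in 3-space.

No

A normal to the plane through P, Q, R is n = PQ × PR = (-784, 448, 700).
The plane has equation n·X = 19264. For S: n·S = 17696.
17696 ≠ 19264, so S is off the plane.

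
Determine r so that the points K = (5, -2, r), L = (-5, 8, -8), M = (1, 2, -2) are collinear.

Direction LM = (6, -6, 6). From the x-coordinate of K, the parameter along the line is τ = (5 − (-5))/6 = 5/3.
Then r = (-8) + 5/3·(6) = 2.

2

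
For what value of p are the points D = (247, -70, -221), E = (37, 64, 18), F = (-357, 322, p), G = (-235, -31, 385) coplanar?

465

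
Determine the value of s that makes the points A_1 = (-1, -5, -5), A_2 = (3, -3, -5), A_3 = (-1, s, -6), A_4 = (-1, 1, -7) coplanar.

-2

The points are coplanar iff A_1A_2 · (A_1A_3 × A_1A_4) = 0.
Expanding, this is linear in s: (-8)s + (-16) = 0.
So s = -2.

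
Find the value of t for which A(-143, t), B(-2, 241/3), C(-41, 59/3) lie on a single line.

Collinearity: (A − B) must be parallel to (C − B) = (-39, -182/3).
Cross-multiplying the components: (t − 241/3)·(-39) = (-141)·(-182/3).
Solving gives t = -139.

-139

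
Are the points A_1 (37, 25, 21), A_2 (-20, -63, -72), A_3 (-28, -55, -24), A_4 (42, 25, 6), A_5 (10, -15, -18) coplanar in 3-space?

The plane through A_1, A_2, A_3 has normal n = A_1A_2 × A_1A_3 = (-3480, 3480, -1160) and equation n·P = -66120.
Checking the remaining points: n·A_4 = -66120, n·A_5 = -66120.
All equal -66120, so all 5 points lie in one plane.

Yes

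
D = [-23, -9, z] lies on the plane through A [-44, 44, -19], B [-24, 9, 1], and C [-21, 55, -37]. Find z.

The plane through A, B, C has equation 410x + 820y + 1025z = -1435.
Substituting D: (1025)z + (-16810) = -1435, so z = 15.

15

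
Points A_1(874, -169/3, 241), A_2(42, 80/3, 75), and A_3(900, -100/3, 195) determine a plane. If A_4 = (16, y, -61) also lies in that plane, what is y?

The plane through A_1, A_2, A_3 has equation −42588y − 21294z = -2732730.
Substituting A_4: (-42588)y + (1298934) = -2732730, so y = 284/3.

284/3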